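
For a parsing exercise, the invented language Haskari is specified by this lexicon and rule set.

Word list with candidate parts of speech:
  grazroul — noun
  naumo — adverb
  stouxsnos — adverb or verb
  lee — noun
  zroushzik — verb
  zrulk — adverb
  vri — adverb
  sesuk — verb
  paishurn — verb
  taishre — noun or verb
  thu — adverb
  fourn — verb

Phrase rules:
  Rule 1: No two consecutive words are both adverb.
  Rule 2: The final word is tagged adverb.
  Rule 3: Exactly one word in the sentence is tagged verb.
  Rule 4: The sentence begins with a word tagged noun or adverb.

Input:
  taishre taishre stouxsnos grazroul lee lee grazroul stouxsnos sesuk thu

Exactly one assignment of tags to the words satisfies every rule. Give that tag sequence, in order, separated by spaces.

Candidates per position — 1:taishre {noun,verb}; 2:taishre {noun,verb}; 3:stouxsnos {adverb,verb}; 4:grazroul {noun}; 5:lee {noun}; 6:lee {noun}; 7:grazroul {noun}; 8:stouxsnos {adverb,verb}; 9:sesuk {verb}; 10:thu {adverb}.
At position 1, choosing verb makes rule 3 impossible to satisfy; hence noun.
At position 2, choosing verb makes rule 3 impossible to satisfy; hence noun.
At position 3, choosing verb makes rule 3 impossible to satisfy; hence adverb.
At position 8, choosing verb makes rule 3 impossible to satisfy; hence adverb.
That leaves exactly one tagging: noun noun adverb noun noun noun noun adverb verb adverb.
Verifying each rule — rule 1 ok; rule 2 ok; rule 3 ok; rule 4 ok.

noun noun adverb noun noun noun noun adverb verb adverb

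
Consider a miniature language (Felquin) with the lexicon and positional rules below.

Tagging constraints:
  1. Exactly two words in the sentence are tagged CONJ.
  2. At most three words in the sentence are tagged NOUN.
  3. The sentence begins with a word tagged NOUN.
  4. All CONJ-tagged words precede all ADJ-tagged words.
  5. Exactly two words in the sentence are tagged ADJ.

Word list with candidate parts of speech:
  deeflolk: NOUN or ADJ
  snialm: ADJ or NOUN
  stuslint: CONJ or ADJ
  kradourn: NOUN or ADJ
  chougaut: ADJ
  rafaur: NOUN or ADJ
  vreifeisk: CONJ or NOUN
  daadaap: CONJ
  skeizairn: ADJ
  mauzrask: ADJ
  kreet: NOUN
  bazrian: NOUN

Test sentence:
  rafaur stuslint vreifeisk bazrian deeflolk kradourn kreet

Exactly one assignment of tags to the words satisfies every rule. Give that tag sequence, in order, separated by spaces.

Candidates per position — 1:rafaur {NOUN,ADJ}; 2:stuslint {CONJ,ADJ}; 3:vreifeisk {CONJ,NOUN}; 4:bazrian {NOUN}; 5:deeflolk {NOUN,ADJ}; 6:kradourn {NOUN,ADJ}; 7:kreet {NOUN}.
Position 1: tagging it ADJ would leave rule 3 unsatisfiable, so it must be NOUN.
Position 2: tagging it ADJ would leave rule 1 unsatisfiable, so it must be CONJ.
Position 3: tagging it NOUN would leave rule 1 unsatisfiable, so it must be CONJ.
Position 5: tagging it NOUN would leave rule 2 unsatisfiable, so it must be ADJ.
Position 6: tagging it NOUN would leave rule 2 unsatisfiable, so it must be ADJ.
So the tagging must be: NOUN CONJ CONJ NOUN ADJ ADJ NOUN.
Checking: rule 1 holds; rule 2 holds; rule 3 holds; rule 4 holds; rule 5 holds.

NOUN CONJ CONJ NOUN ADJ ADJ NOUN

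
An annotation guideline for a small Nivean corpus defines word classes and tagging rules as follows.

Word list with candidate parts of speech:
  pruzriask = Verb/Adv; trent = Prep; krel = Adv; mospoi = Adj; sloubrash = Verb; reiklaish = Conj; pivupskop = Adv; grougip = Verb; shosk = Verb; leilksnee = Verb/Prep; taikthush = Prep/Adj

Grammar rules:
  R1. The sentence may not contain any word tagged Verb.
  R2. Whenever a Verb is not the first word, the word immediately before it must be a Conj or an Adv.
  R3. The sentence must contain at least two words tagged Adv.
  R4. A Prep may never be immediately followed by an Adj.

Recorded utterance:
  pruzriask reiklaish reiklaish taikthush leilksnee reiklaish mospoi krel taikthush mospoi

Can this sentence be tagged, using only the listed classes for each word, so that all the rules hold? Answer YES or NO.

Candidates per position — 1:pruzriask {Verb,Adv}; 2:reiklaish {Conj}; 3:reiklaish {Conj}; 4:taikthush {Prep,Adj}; 5:leilksnee {Verb,Prep}; 6:reiklaish {Conj}; 7:mospoi {Adj}; 8:krel {Adv}; 9:taikthush {Prep,Adj}; 10:mospoi {Adj}.
One satisfying assignment: Adv Conj Conj Adj Prep Conj Adj Adv Adj Adj.
Check: rule 1 holds; rule 2 holds; rule 3 holds; rule 4 holds.

YES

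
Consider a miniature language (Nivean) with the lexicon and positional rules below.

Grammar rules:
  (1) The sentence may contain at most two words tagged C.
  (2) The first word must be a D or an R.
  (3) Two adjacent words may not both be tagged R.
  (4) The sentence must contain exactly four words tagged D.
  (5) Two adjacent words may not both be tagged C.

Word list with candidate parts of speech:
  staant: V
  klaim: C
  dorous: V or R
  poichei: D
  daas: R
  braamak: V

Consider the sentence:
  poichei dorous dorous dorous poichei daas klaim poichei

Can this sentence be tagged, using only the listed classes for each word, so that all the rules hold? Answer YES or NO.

NO

Candidates per position — 1:poichei {D}; 2:dorous {V,R}; 3:dorous {V,R}; 4:dorous {V,R}; 5:poichei {D}; 6:daas {R}; 7:klaim {C}; 8:poichei {D}.
Rule 4 cannot be satisfied by any choice of tags from the lexicon.
So there is no consistent tagging.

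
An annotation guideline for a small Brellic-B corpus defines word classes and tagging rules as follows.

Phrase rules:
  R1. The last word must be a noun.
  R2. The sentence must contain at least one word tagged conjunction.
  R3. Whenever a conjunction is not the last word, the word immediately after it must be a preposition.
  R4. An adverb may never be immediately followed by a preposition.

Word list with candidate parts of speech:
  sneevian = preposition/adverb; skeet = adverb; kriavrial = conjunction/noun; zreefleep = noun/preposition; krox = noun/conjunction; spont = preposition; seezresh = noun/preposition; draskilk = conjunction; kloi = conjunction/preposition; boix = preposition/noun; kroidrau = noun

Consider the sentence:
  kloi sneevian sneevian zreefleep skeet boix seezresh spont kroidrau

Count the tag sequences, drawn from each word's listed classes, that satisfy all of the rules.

6

Candidates per position — 1:kloi {conjunction,preposition}; 2:sneevian {preposition,adverb}; 3:sneevian {preposition,adverb}; 4:zreefleep {noun,preposition}; 5:skeet {adverb}; 6:boix {preposition,noun}; 7:seezresh {noun,preposition}; 8:spont {preposition}; 9:kroidrau {noun}.
There are 64 candidate sequences in total.
Checking each against the rules leaves 6 sequences.
Count = 6.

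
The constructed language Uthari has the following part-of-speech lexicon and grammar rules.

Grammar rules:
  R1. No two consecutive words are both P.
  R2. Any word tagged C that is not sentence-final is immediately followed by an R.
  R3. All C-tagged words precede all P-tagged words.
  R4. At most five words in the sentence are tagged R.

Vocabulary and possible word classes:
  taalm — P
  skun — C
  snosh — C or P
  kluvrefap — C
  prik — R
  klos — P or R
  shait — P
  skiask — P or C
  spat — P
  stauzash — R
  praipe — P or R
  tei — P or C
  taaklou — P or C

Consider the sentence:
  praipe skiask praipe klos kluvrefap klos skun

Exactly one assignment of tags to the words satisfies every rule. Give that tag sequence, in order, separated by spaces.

R C R R C R C

Candidates per position — 1:praipe {P,R}; 2:skiask {P,C}; 3:praipe {P,R}; 4:klos {P,R}; 5:kluvrefap {C}; 6:klos {P,R}; 7:skun {C}.
Word 1 cannot be P — rule 3 would then fail for every completion. It is R.
Word 2 cannot be P — rule 3 would then fail for every completion. It is C.
Word 3 cannot be P — rule 2 would then fail for every completion. It is R.
Word 4 cannot be P — rule 3 would then fail for every completion. It is R.
Word 6 cannot be P — rule 2 would then fail for every completion. It is R.
The only consistent sequence is: R C R R C R C.
Check: rule 1 satisfied; rule 2 satisfied; rule 3 satisfied; rule 4 satisfied.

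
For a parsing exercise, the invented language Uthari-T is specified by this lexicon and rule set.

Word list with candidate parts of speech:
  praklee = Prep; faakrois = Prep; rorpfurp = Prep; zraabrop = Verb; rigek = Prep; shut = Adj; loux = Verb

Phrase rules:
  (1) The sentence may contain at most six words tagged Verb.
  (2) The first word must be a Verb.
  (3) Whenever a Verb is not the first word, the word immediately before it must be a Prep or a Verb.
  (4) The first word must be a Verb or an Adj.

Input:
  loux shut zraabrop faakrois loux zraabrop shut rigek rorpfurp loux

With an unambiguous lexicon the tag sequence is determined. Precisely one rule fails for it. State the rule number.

Fixed tagging: Verb Adj Verb Prep Verb Verb Adj Prep Prep Verb.
Checking each rule: R1 holds, R2 holds, R3 violated, R4 holds.
Only rule 3 fails.

3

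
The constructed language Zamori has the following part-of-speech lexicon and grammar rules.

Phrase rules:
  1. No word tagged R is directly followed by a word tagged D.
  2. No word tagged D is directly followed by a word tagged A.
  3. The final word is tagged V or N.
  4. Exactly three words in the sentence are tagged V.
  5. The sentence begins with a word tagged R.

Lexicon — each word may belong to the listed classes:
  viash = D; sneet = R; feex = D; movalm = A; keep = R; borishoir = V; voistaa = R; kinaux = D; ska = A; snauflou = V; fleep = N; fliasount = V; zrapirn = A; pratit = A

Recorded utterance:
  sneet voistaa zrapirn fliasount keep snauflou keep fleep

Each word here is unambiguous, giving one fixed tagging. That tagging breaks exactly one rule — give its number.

Fixed tagging: R R A V R V R N.
Rule check: R1 holds, R2 holds, R3 holds, R4 violated, R5 holds.
Only rule 4 fails.

4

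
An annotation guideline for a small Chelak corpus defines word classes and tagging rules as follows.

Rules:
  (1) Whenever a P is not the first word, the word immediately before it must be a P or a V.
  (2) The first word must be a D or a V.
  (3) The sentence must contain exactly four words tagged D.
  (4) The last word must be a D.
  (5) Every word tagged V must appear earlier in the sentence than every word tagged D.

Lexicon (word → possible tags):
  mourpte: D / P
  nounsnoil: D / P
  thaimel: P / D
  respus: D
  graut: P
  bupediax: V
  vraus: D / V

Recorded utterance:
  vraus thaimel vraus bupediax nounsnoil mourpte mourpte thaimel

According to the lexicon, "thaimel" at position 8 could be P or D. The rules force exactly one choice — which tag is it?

D

Candidates per position — 1:vraus {D,V}; 2:thaimel {P,D}; 3:vraus {D,V}; 4:bupediax {V}; 5:nounsnoil {D,P}; 6:mourpte {D,P}; 7:mourpte {D,P}; 8:thaimel {P,D}.
Position 1: tagging it D would leave rule 5 unsatisfiable, so it must be V.
Position 2: tagging it D would leave rule 5 unsatisfiable, so it must be P.
Position 3: tagging it D would leave rule 5 unsatisfiable, so it must be V.
Position 5: tagging it P would leave rule 3 unsatisfiable, so it must be D.
Position 6: tagging it P would leave rule 1 unsatisfiable, so it must be D.
Position 7: tagging it P would leave rule 1 unsatisfiable, so it must be D.
Position 8: tagging it P would leave rule 1 unsatisfiable, so it must be D.
The only consistent sequence is: V P V V D D D D.
Check: rule 1 holds; rule 2 holds; rule 3 holds; rule 4 holds; rule 5 holds.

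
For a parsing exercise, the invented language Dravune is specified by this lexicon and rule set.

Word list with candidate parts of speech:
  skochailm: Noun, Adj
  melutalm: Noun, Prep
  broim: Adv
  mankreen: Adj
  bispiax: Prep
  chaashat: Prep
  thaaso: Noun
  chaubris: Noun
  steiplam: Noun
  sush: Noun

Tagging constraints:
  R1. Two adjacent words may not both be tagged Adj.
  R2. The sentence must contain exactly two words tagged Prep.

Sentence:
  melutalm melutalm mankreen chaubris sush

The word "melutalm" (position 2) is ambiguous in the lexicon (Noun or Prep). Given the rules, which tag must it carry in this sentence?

Prep

Candidates per position — 1:melutalm {Noun,Prep}; 2:melutalm {Noun,Prep}; 3:mankreen {Adj}; 4:chaubris {Noun}; 5:sush {Noun}.
Word 1 cannot be Noun — rule 2 would then fail for every completion. It is Prep.
Word 2 cannot be Noun — rule 2 would then fail for every completion. It is Prep.
So the tagging must be: Prep Prep Adj Noun Noun.
Check: rule 1 ✓; rule 2 ✓.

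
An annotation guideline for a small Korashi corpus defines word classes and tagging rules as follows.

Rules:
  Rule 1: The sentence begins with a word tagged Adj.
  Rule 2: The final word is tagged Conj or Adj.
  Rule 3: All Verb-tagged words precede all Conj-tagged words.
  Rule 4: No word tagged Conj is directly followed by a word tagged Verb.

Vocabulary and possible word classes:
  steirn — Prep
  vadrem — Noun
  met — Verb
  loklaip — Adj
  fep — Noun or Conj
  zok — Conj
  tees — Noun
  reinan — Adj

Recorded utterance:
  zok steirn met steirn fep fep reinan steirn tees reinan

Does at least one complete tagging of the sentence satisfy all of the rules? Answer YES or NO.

Candidates per position — 1:zok {Conj}; 2:steirn {Prep}; 3:met {Verb}; 4:steirn {Prep}; 5:fep {Noun,Conj}; 6:fep {Noun,Conj}; 7:reinan {Adj}; 8:steirn {Prep}; 9:tees {Noun}; 10:reinan {Adj}.
Rule 1 cannot be satisfied by any choice of tags from the lexicon.
So there is no consistent tagging.

NO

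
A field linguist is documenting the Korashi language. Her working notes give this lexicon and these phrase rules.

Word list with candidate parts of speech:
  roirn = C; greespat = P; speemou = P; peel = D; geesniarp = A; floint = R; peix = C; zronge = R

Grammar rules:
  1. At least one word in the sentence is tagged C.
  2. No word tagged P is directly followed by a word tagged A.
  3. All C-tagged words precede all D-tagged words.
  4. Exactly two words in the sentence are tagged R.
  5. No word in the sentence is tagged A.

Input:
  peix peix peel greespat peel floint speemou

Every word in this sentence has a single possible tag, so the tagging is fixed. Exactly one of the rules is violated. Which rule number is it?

4

Fixed tagging: C C D P D R P.
Checking each rule: R1 ok, R2 ok, R3 ok, R4 fails, R5 ok.
Only rule 4 fails.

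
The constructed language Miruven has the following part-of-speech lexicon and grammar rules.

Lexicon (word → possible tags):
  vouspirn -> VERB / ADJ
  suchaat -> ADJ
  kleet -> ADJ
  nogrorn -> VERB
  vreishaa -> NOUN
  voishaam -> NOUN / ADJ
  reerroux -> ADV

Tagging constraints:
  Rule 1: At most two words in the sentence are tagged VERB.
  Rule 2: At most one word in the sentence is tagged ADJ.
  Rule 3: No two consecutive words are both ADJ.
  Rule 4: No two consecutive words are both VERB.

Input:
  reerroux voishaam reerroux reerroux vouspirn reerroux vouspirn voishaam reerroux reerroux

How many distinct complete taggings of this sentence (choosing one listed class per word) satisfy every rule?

5

Candidates per position — 1:reerroux {ADV}; 2:voishaam {NOUN,ADJ}; 3:reerroux {ADV}; 4:reerroux {ADV}; 5:vouspirn {VERB,ADJ}; 6:reerroux {ADV}; 7:vouspirn {VERB,ADJ}; 8:voishaam {NOUN,ADJ}; 9:reerroux {ADV}; 10:reerroux {ADV}.
There are 16 candidate sequences in total.
The sequences that satisfy every rule: ADV NOUN ADV ADV VERB ADV VERB NOUN ADV ADV; ADV NOUN ADV ADV VERB ADV VERB ADJ ADV ADV; ADV NOUN ADV ADV VERB ADV ADJ NOUN ADV ADV; ADV NOUN ADV ADV ADJ ADV VERB NOUN ADV ADV; ADV ADJ ADV ADV VERB ADV VERB NOUN ADV ADV.
Count = 5.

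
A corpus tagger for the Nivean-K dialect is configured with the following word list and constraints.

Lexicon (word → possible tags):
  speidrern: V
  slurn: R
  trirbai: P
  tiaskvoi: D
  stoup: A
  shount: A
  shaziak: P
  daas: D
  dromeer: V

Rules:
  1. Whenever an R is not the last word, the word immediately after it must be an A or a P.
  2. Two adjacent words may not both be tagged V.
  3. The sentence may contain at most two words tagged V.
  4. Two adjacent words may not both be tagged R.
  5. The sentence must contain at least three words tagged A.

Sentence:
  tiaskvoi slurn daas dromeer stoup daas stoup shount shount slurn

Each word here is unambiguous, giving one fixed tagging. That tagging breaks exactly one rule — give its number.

Fixed tagging: D R D V A D A A A R.
Rule check: R1 violated, R2 holds, R3 holds, R4 holds, R5 holds.
Only rule 1 fails.

1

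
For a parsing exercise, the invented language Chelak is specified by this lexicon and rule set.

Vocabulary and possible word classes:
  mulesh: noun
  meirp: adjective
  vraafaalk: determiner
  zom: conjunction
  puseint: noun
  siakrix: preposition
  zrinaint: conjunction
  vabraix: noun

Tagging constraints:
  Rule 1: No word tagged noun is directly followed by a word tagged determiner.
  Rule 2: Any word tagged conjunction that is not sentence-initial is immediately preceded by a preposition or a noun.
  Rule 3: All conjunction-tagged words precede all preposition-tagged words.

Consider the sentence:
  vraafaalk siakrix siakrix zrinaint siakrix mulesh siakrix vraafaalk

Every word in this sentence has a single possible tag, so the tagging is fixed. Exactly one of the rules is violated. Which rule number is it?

Fixed tagging: determiner preposition preposition conjunction preposition noun preposition determiner.
Checking each rule: R1 pass, R2 pass, R3 fail.
Only rule 3 fails.

3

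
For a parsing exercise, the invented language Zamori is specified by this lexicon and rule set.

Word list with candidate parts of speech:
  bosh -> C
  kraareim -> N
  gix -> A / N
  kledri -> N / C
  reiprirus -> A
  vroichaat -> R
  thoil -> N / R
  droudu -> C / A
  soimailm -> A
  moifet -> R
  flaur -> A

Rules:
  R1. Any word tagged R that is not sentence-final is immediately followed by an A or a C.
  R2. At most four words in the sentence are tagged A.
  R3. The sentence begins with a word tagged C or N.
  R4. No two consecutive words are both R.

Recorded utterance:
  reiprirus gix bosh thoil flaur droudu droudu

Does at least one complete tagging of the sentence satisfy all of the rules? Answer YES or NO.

Candidates per position — 1:reiprirus {A}; 2:gix {A,N}; 3:bosh {C}; 4:thoil {N,R}; 5:flaur {A}; 6:droudu {C,A}; 7:droudu {C,A}.
Rule 3 cannot be satisfied by any choice of tags from the lexicon.
So there is no consistent tagging.

NO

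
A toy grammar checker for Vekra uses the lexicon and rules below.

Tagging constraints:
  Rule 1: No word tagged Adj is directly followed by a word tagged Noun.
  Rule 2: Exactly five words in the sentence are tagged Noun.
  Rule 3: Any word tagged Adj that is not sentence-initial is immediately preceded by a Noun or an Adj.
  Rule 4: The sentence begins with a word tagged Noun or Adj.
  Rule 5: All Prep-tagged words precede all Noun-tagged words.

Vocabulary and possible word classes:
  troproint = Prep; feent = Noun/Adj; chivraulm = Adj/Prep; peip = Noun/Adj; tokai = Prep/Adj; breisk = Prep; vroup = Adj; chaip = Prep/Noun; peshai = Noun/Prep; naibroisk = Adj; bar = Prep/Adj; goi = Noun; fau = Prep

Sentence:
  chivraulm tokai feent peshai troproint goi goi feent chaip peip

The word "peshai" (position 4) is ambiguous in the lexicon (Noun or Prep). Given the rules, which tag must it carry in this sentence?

Candidates per position — 1:chivraulm {Adj,Prep}; 2:tokai {Prep,Adj}; 3:feent {Noun,Adj}; 4:peshai {Noun,Prep}; 5:troproint {Prep}; 6:goi {Noun}; 7:goi {Noun}; 8:feent {Noun,Adj}; 9:chaip {Prep,Noun}; 10:peip {Noun,Adj}.
At position 1, choosing Prep makes rule 4 impossible to satisfy; hence Adj.
At position 3, choosing Noun makes rule 5 impossible to satisfy; hence Adj.
At position 4, choosing Noun makes rule 1 impossible to satisfy; hence Prep.
At position 8, choosing Adj makes rule 2 impossible to satisfy; hence Noun.
At position 9, choosing Prep makes rule 2 impossible to satisfy; hence Noun.
At position 10, choosing Adj makes rule 2 impossible to satisfy; hence Noun.
At position 2, choosing Prep makes rule 3 impossible to satisfy; hence Adj.
The only consistent sequence is: Adj Adj Adj Prep Prep Noun Noun Noun Noun Noun.
Rule-by-rule: rule 1 ✓; rule 2 ✓; rule 3 ✓; rule 4 ✓; rule 5 ✓.

Prep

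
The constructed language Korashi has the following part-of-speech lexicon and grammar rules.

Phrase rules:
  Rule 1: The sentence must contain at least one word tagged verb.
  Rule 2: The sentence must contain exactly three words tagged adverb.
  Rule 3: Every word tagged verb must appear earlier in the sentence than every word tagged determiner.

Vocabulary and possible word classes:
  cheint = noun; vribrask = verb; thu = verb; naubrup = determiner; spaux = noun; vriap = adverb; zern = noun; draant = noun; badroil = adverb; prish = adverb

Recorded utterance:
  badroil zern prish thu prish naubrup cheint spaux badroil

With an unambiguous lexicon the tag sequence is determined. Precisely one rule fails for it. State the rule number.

Fixed tagging: adverb noun adverb verb adverb determiner noun noun adverb.
Rule check: R1 holds, R2 violated, R3 holds.
Only rule 2 fails.

2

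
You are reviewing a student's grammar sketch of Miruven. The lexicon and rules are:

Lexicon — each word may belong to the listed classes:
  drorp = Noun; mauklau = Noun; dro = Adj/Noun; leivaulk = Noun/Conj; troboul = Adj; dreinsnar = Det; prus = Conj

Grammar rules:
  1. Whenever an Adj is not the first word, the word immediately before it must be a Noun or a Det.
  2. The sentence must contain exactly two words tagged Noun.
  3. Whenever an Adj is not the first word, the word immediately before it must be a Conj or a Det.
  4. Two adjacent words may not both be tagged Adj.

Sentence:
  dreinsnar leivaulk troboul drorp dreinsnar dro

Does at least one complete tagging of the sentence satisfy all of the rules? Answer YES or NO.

Candidates per position — 1:dreinsnar {Det}; 2:leivaulk {Noun,Conj}; 3:troboul {Adj}; 4:drorp {Noun}; 5:dreinsnar {Det}; 6:dro {Adj,Noun}.
Every candidate sequence violates at least one rule; no consistent tagging exists.

NO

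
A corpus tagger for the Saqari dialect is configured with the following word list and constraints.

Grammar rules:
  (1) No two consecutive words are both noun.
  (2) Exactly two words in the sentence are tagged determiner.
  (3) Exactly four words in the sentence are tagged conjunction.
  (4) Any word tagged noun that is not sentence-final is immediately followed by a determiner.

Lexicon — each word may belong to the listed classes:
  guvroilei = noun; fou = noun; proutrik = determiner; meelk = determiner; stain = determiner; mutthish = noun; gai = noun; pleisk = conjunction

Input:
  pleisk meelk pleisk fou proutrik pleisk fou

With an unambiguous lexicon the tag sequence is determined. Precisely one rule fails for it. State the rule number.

Fixed tagging: conjunction determiner conjunction noun determiner conjunction noun.
Applying the rules: R1 holds, R2 holds, R3 violated, R4 holds.
Only rule 3 fails.

3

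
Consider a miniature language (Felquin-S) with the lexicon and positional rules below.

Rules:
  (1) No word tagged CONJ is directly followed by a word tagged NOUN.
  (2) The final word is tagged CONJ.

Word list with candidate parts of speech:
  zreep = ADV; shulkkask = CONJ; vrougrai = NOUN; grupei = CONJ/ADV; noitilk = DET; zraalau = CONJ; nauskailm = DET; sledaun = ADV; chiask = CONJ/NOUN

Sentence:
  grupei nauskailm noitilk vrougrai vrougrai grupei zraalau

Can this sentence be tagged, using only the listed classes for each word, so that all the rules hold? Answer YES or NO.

Candidates per position — 1:grupei {CONJ,ADV}; 2:nauskailm {DET}; 3:noitilk {DET}; 4:vrougrai {NOUN}; 5:vrougrai {NOUN}; 6:grupei {CONJ,ADV}; 7:zraalau {CONJ}.
One satisfying assignment: ADV DET DET NOUN NOUN CONJ CONJ.
Checking: rule 1 ✓; rule 2 ✓.

YES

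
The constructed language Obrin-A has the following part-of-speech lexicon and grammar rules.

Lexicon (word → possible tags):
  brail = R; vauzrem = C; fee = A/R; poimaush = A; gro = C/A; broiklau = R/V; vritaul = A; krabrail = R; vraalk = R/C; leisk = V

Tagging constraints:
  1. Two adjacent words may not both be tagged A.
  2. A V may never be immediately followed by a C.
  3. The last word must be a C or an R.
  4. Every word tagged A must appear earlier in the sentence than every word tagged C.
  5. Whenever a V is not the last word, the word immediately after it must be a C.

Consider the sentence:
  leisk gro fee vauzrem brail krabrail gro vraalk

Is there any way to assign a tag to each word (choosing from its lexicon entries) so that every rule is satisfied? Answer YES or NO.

Candidates per position — 1:leisk {V}; 2:gro {C,A}; 3:fee {A,R}; 4:vauzrem {C}; 5:brail {R}; 6:krabrail {R}; 7:gro {C,A}; 8:vraalk {R,C}.
Every candidate sequence violates at least one rule; no consistent tagging exists.

NO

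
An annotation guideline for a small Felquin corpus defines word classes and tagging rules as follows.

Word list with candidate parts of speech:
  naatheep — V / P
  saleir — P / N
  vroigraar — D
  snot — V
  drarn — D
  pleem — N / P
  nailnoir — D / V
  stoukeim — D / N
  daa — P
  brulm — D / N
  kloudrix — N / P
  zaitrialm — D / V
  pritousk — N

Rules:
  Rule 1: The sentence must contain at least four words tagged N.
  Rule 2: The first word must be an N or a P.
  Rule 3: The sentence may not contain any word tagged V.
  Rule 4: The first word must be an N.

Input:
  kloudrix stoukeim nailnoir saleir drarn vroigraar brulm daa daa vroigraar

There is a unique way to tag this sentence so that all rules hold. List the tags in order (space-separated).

N N D N D D N P P D

Candidates per position — 1:kloudrix {N,P}; 2:stoukeim {D,N}; 3:nailnoir {D,V}; 4:saleir {P,N}; 5:drarn {D}; 6:vroigraar {D}; 7:brulm {D,N}; 8:daa {P}; 9:daa {P}; 10:vroigraar {D}.
Word 1 cannot be P — rule 1 would then fail for every completion. It is N.
Word 2 cannot be D — rule 1 would then fail for every completion. It is N.
Word 3 cannot be V — rule 3 would then fail for every completion. It is D.
Word 4 cannot be P — rule 1 would then fail for every completion. It is N.
Word 7 cannot be D — rule 1 would then fail for every completion. It is N.
So the tagging must be: N N D N D D N P P D.
Checking: rule 1 holds; rule 2 holds; rule 3 holds; rule 4 holds.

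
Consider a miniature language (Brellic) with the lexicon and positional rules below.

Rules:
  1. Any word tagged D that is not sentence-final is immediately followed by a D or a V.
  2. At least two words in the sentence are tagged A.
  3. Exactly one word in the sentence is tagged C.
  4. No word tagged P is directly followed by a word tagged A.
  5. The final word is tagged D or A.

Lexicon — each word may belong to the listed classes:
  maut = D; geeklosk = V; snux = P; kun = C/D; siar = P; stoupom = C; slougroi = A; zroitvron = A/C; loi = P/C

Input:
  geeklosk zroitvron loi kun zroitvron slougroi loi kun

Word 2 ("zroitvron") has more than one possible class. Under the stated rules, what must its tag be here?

A

Candidates per position — 1:geeklosk {V}; 2:zroitvron {A,C}; 3:loi {P,C}; 4:kun {C,D}; 5:zroitvron {A,C}; 6:slougroi {A}; 7:loi {P,C}; 8:kun {C,D}.
If word 4 were D, no tagging could satisfy rule 1; so word 4 is C.
If word 5 were C, no tagging could satisfy rule 3; so word 5 is A.
If word 7 were C, no tagging could satisfy rule 3; so word 7 is P.
If word 8 were C, no tagging could satisfy rule 3; so word 8 is D.
If word 2 were C, no tagging could satisfy rule 3; so word 2 is A.
If word 3 were C, no tagging could satisfy rule 3; so word 3 is P.
That leaves exactly one tagging: V A P C A A P D.
Checking: rule 1 holds; rule 2 holds; rule 3 holds; rule 4 holds; rule 5 holds.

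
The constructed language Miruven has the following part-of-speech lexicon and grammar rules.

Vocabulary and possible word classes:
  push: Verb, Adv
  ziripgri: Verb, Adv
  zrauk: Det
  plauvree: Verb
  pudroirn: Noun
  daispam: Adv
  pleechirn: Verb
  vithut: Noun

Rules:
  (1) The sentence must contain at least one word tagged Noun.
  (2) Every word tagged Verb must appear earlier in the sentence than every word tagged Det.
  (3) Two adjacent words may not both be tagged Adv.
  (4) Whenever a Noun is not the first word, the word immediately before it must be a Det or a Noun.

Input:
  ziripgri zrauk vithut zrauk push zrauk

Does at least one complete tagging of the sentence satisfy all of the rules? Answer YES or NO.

YES

Candidates per position — 1:ziripgri {Verb,Adv}; 2:zrauk {Det}; 3:vithut {Noun}; 4:zrauk {Det}; 5:push {Verb,Adv}; 6:zrauk {Det}.
One satisfying assignment: Adv Det Noun Det Adv Det.
Rule-by-rule: rule 1 ✓; rule 2 ✓; rule 3 ✓; rule 4 ✓.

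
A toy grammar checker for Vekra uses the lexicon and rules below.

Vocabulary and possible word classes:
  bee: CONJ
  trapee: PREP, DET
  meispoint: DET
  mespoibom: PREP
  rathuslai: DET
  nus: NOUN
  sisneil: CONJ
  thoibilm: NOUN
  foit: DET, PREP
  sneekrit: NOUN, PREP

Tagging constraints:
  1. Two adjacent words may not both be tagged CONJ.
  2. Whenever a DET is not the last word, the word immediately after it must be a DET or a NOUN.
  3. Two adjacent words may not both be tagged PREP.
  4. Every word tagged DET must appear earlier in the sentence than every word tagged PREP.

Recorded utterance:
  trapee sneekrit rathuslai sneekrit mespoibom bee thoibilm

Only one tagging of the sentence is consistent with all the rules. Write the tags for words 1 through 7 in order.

DET NOUN DET NOUN PREP CONJ NOUN

Candidates per position — 1:trapee {PREP,DET}; 2:sneekrit {NOUN,PREP}; 3:rathuslai {DET}; 4:sneekrit {NOUN,PREP}; 5:mespoibom {PREP}; 6:bee {CONJ}; 7:thoibilm {NOUN}.
Word 1 cannot be PREP — rule 4 would then fail for every completion. It is DET.
Word 2 cannot be PREP — rule 2 would then fail for every completion. It is NOUN.
Word 4 cannot be PREP — rule 2 would then fail for every completion. It is NOUN.
So the tagging must be: DET NOUN DET NOUN PREP CONJ NOUN.
Verifying each rule — rule 1 satisfied; rule 2 satisfied; rule 3 satisfied; rule 4 satisfied.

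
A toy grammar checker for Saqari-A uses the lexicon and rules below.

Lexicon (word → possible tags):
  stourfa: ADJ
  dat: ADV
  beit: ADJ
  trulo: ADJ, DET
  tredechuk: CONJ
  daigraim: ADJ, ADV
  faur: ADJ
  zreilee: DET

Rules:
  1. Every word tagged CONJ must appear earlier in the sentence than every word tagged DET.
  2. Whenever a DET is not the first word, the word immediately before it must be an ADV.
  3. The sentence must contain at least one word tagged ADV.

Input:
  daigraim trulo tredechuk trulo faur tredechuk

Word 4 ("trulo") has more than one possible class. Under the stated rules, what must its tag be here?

ADJ

Candidates per position — 1:daigraim {ADJ,ADV}; 2:trulo {ADJ,DET}; 3:tredechuk {CONJ}; 4:trulo {ADJ,DET}; 5:faur {ADJ}; 6:tredechuk {CONJ}.
If word 1 were ADJ, no tagging could satisfy rule 3; so word 1 is ADV.
If word 2 were DET, no tagging could satisfy rule 1; so word 2 is ADJ.
If word 4 were DET, no tagging could satisfy rule 1; so word 4 is ADJ.
So the tagging must be: ADV ADJ CONJ ADJ ADJ CONJ.
Verifying each rule — rule 1 ✓; rule 2 ✓; rule 3 ✓.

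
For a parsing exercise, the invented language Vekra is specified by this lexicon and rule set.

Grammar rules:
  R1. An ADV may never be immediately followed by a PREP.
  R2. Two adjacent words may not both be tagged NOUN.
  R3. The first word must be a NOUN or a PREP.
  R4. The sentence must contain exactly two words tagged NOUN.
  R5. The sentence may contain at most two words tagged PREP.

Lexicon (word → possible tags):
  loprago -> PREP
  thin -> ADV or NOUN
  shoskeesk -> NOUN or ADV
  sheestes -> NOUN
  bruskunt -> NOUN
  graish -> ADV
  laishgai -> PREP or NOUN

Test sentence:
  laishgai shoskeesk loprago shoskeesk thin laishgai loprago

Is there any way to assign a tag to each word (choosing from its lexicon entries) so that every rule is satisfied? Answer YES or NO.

Candidates per position — 1:laishgai {PREP,NOUN}; 2:shoskeesk {NOUN,ADV}; 3:loprago {PREP}; 4:shoskeesk {NOUN,ADV}; 5:thin {ADV,NOUN}; 6:laishgai {PREP,NOUN}; 7:loprago {PREP}.
Every candidate sequence violates at least one rule; no consistent tagging exists.

NO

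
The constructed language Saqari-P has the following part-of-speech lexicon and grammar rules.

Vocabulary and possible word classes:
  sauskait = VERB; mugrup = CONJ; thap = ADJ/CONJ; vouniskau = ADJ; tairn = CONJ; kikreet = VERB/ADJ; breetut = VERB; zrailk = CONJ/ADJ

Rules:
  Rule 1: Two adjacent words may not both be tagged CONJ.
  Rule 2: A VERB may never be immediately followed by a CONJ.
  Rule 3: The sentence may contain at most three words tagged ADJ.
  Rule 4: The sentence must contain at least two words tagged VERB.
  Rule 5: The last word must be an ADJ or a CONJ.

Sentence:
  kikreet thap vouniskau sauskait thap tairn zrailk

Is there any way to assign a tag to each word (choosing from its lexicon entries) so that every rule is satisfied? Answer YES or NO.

NO

Candidates per position — 1:kikreet {VERB,ADJ}; 2:thap {ADJ,CONJ}; 3:vouniskau {ADJ}; 4:sauskait {VERB}; 5:thap {ADJ,CONJ}; 6:tairn {CONJ}; 7:zrailk {CONJ,ADJ}.
Every candidate sequence violates at least one rule; no consistent tagging exists.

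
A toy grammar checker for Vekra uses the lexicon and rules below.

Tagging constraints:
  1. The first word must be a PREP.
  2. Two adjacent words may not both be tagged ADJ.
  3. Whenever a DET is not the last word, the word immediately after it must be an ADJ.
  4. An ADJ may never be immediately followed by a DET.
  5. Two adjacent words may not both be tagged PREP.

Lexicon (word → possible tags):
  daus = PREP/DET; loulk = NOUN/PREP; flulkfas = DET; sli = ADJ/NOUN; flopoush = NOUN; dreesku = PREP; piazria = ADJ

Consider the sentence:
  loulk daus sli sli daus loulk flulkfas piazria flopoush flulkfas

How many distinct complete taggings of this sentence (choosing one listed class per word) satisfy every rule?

1

Candidates per position — 1:loulk {NOUN,PREP}; 2:daus {PREP,DET}; 3:sli {ADJ,NOUN}; 4:sli {ADJ,NOUN}; 5:daus {PREP,DET}; 6:loulk {NOUN,PREP}; 7:flulkfas {DET}; 8:piazria {ADJ}; 9:flopoush {NOUN}; 10:flulkfas {DET}.
There are 64 candidate sequences in total.
The sequences that satisfy every rule: PREP DET ADJ NOUN PREP NOUN DET ADJ NOUN DET.
Count = 1.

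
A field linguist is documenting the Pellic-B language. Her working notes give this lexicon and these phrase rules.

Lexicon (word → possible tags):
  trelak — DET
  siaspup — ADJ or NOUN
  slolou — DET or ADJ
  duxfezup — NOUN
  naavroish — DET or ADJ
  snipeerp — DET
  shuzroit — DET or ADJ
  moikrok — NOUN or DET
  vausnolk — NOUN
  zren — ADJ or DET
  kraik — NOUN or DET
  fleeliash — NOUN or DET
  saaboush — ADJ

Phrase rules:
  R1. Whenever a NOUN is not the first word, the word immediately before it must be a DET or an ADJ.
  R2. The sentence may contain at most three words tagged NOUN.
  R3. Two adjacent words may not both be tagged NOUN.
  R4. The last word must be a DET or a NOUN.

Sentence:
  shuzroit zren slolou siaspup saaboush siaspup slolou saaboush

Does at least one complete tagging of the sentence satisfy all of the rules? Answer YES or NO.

Candidates per position — 1:shuzroit {DET,ADJ}; 2:zren {ADJ,DET}; 3:slolou {DET,ADJ}; 4:siaspup {ADJ,NOUN}; 5:saaboush {ADJ}; 6:siaspup {ADJ,NOUN}; 7:slolou {DET,ADJ}; 8:saaboush {ADJ}.
Rule 4 cannot be satisfied by any choice of tags from the lexicon.
So there is no consistent tagging.

NO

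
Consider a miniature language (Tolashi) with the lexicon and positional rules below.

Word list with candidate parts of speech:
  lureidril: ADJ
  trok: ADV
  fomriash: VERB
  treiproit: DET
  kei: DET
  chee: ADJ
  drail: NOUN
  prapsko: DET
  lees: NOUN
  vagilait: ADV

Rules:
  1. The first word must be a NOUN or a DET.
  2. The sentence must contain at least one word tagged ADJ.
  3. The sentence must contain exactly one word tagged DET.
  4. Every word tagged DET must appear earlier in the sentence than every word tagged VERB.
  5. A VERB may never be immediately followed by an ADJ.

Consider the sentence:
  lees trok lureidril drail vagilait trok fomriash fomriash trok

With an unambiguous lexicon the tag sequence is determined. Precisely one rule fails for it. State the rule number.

3

Fixed tagging: NOUN ADV ADJ NOUN ADV ADV VERB VERB ADV.
Rule check: R1 pass, R2 pass, R3 fail, R4 pass, R5 pass.
Only rule 3 fails.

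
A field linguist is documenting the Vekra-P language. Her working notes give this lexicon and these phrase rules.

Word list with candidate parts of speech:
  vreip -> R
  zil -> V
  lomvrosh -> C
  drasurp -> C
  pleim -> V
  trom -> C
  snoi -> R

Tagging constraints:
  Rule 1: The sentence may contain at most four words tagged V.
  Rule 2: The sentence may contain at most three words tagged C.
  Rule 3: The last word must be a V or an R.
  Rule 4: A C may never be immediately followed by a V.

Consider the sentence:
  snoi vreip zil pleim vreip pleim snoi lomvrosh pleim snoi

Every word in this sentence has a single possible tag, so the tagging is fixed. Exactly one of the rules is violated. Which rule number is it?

4

Fixed tagging: R R V V R V R C V R.
Rule check: R1 holds, R2 holds, R3 holds, R4 violated.
Only rule 4 fails.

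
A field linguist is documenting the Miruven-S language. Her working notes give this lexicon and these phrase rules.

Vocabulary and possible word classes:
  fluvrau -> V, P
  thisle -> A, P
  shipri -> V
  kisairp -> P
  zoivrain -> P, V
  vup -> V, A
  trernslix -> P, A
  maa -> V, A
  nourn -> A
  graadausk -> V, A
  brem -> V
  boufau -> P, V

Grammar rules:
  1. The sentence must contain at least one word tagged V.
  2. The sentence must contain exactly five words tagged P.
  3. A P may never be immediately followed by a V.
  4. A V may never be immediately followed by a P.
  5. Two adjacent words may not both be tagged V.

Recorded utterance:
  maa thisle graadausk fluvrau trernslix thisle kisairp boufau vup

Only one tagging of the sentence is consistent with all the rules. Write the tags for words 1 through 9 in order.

V A A P P P P P A

Candidates per position — 1:maa {V,A}; 2:thisle {A,P}; 3:graadausk {V,A}; 4:fluvrau {V,P}; 5:trernslix {P,A}; 6:thisle {A,P}; 7:kisairp {P}; 8:boufau {P,V}; 9:vup {V,A}.
Word 8 cannot be V — rule 3 would then fail for every completion. It is P.
Word 9 cannot be V — rule 3 would then fail for every completion. It is A.
The remaining ambiguous positions (1, 2, 3, 4, 5, 6) are resolved jointly — only one combination satisfies every rule.
The unique satisfying tagging is: V A A P P P P P A.
Rule-by-rule: rule 1 holds; rule 2 holds; rule 3 holds; rule 4 holds; rule 5 holds.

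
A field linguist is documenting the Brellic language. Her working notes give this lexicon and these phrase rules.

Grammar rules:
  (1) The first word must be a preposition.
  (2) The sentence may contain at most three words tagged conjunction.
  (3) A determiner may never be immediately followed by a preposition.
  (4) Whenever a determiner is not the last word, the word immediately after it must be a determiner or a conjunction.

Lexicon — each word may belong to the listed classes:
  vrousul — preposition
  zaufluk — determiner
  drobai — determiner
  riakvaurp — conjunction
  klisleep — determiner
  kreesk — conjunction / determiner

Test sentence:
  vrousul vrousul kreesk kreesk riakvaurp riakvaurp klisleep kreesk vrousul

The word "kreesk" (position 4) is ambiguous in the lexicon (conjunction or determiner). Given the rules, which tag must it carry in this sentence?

determiner

Candidates per position — 1:vrousul {preposition}; 2:vrousul {preposition}; 3:kreesk {conjunction,determiner}; 4:kreesk {conjunction,determiner}; 5:riakvaurp {conjunction}; 6:riakvaurp {conjunction}; 7:klisleep {determiner}; 8:kreesk {conjunction,determiner}; 9:vrousul {preposition}.
If word 8 were determiner, no tagging could satisfy rule 3; so word 8 is conjunction.
If word 3 were conjunction, no tagging could satisfy rule 2; so word 3 is determiner.
If word 4 were conjunction, no tagging could satisfy rule 2; so word 4 is determiner.
That leaves exactly one tagging: preposition preposition determiner determiner conjunction conjunction determiner conjunction preposition.
Verifying each rule — rule 1 ✓; rule 2 ✓; rule 3 ✓; rule 4 ✓.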